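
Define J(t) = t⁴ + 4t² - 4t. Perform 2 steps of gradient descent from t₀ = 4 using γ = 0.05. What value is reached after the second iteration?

206.3216

J′(t) = 4t³ + 8t - 4
t₁ = 4 − 0.05·284 = -10.2
t₂ = -10.2 − 0.05·(-4330.432) = 206.3216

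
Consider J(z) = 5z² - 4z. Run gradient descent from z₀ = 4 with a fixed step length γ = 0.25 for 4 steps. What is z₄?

18.625

J′(z) = 10z - 4
Step 1: J′(4) = 36; z₁ = 4 − 0.25·36 = -5
Step 2: J′(-5) = -54; z₂ = -5 − 0.25·(-54) = 8.5
Step 3: J′(8.5) = 81; z₃ = 8.5 − 0.25·81 = -11.75
Step 4: J′(-11.75) = -121.5; z₄ = -11.75 − 0.25·(-121.5) = 18.625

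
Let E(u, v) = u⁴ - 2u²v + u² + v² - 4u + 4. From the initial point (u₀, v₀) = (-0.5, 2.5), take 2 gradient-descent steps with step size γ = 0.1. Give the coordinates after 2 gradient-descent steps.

∇E = (4u³ - 4uv + 2u - 4, -2u² + 2v)
Step 1: at (-0.5, 2.5), ∇E = (-0.5, 4.5) → (-0.5, 2.5) − 0.1·(-0.5, 4.5) = (-0.45, 2.05)
Step 2: at (-0.45, 2.05), ∇E = (-1.5745, 3.695) → (-0.45, 2.05) − 0.1·(-1.5745, 3.695) = (-0.29255, 1.6805)

(-0.29255, 1.6805)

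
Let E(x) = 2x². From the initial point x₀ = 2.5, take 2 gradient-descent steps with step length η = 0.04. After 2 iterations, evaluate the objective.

6.223392

E′(x) = 4x
x₁ = 2.5 − 0.04·10 = 2.1
x₂ = 2.1 − 0.04·8.4 = 1.764
E(1.764) = 6.223392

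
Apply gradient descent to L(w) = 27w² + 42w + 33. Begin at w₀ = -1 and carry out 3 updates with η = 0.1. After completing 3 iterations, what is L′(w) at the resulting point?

1022.208

L′(w) = 54w + 42
w₁ = -1 − 0.1·(-12) = 0.2
w₂ = 0.2 − 0.1·52.8 = -5.08
w₃ = -5.08 − 0.1·(-232.32) = 18.152
L′(w) at (18.152) = 1022.208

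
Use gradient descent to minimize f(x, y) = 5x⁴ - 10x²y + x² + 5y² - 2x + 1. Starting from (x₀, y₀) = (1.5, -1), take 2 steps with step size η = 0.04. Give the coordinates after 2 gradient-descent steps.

(8.8710272, 2.56144)

∇f = (20x³ - 20xy + 2x - 2, -10x² + 10y)
Step 1: at (1.5, -1), ∇f = (98.5, -32.5) → (1.5, -1) − 0.04·(98.5, -32.5) = (-2.44, 0.3)
Step 2: at (-2.44, 0.3), ∇f = (-282.77568, -56.536) → (-2.44, 0.3) − 0.04·(-282.77568, -56.536) = (8.8710272, 2.56144)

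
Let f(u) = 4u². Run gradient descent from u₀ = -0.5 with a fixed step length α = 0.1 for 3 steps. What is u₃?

f′(u) = 8u
u₁ = -0.5 − 0.1·(-4) = -0.1
u₂ = -0.1 − 0.1·(-0.8) = -0.02
u₃ = -0.02 − 0.1·(-0.16) = -0.004

-0.004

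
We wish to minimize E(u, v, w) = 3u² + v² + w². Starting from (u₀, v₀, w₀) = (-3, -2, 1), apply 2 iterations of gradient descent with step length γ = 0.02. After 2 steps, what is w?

∇E = (6u, 2v, 2w)
Step 1: at (-3, -2, 1), ∇E = (-18, -4, 2) → (-3, -2, 1) − 0.02·(-18, -4, 2) = (-2.64, -1.92, 0.96)
Step 2: at (-2.64, -1.92, 0.96), ∇E = (-15.84, -3.84, 1.92) → (-2.64, -1.92, 0.96) − 0.02·(-15.84, -3.84, 1.92) = (-2.3232, -1.8432, 0.9216)
w = 0.9216

0.9216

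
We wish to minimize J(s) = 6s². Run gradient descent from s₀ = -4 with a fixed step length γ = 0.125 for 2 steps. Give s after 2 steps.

J′(s) = 12s
Step 1: J′(-4) = -48; s₁ = -4 − 0.125·(-48) = 2
Step 2: J′(2) = 24; s₂ = 2 − 0.125·24 = -1

-1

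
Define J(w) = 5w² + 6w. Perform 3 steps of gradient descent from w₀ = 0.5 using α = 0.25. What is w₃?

-4.3125

J′(w) = 10w + 6
w₁ = 0.5 − 0.25·11 = -2.25
w₂ = -2.25 − 0.25·(-16.5) = 1.875
w₃ = 1.875 − 0.25·24.75 = -4.3125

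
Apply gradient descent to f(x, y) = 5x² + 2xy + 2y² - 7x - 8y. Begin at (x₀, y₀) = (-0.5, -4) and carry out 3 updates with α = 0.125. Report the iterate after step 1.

(2, -0.875)

∇f = (10x + 2y - 7, 2x + 4y - 8)
(x₁, y₁) = (-0.5, -4) − 0.125·(-20, -25) = (2, -0.875)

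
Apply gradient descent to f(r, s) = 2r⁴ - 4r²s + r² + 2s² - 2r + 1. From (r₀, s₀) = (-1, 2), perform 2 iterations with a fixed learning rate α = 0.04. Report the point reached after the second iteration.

(-1.17072128, 1.760896)

∇f = (8r³ - 8rs + 2r - 2, -4r² + 4s)
Step 1: at (-1, 2), ∇f = (4, 4) → (-1, 2) − 0.04·(4, 4) = (-1.16, 1.84)
Step 2: at (-1.16, 1.84), ∇f = (0.268032, 1.9776) → (-1.16, 1.84) − 0.04·(0.268032, 1.9776) = (-1.17072128, 1.760896)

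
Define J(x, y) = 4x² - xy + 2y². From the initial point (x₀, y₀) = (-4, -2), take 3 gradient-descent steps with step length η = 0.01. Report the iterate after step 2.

(-3.4236, -1.9186)

∇J = (8x - y, -x + 4y)
(x₁, y₁) = (-4, -2) − 0.01·(-30, -4) = (-3.7, -1.96)
(x₂, y₂) = (-3.7, -1.96) − 0.01·(-27.64, -4.14) = (-3.4236, -1.9186)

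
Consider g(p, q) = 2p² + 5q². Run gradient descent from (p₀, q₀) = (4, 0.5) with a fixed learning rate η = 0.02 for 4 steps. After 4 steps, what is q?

∇g = (4p, 10q)
Step 1: at (4, 0.5), ∇g = (16, 5) → (4, 0.5) − 0.02·(16, 5) = (3.68, 0.4)
Step 2: at (3.68, 0.4), ∇g = (14.72, 4) → (3.68, 0.4) − 0.02·(14.72, 4) = (3.3856, 0.32)
Step 3: at (3.3856, 0.32), ∇g = (13.5424, 3.2) → (3.3856, 0.32) − 0.02·(13.5424, 3.2) = (3.114752, 0.256)
Step 4: at (3.114752, 0.256), ∇g = (12.459008, 2.56) → (3.114752, 0.256) − 0.02·(12.459008, 2.56) = (2.86557184, 0.2048)
q = 0.2048

0.2048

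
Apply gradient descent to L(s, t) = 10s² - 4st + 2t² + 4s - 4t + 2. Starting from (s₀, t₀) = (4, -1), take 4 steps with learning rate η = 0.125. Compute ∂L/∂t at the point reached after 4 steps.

-144

∇L = (20s - 4t + 4, -4s + 4t - 4)
(s₁, t₁) = (4, -1) − 0.125·(88, -24) = (-7, 2)
(s₂, t₂) = (-7, 2) − 0.125·(-144, 32) = (11, -2)
(s₃, t₃) = (11, -2) − 0.125·(232, -56) = (-18, 5)
(s₄, t₄) = (-18, 5) − 0.125·(-376, 88) = (29, -6)
∂L/∂t at (29, -6) = -144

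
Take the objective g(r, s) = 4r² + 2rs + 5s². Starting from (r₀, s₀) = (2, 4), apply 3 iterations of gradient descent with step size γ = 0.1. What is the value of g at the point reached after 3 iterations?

∇g = (8r + 2s, 2r + 10s)
Step 1: at (2, 4), ∇g = (24, 44) → (2, 4) − 0.1·(24, 44) = (-0.4, -0.4)
Step 2: at (-0.4, -0.4), ∇g = (-4, -4.8) → (-0.4, -0.4) − 0.1·(-4, -4.8) = (0, 0.08)
Step 3: at (0, 0.08), ∇g = (0.16, 0.8) → (0, 0.08) − 0.1·(0.16, 0.8) = (-0.016, 0)
g(-0.016, 0) = 0.001024

0.001024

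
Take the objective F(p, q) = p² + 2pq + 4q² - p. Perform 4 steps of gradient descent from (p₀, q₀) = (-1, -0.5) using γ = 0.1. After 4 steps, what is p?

∇F = (2p + 2q - 1, 2p + 8q)
Step 1: at (-1, -0.5), ∇F = (-4, -6) → (-1, -0.5) − 0.1·(-4, -6) = (-0.6, 0.1)
Step 2: at (-0.6, 0.1), ∇F = (-2, -0.4) → (-0.6, 0.1) − 0.1·(-2, -0.4) = (-0.4, 0.14)
Step 3: at (-0.4, 0.14), ∇F = (-1.52, 0.32) → (-0.4, 0.14) − 0.1·(-1.52, 0.32) = (-0.248, 0.108)
Step 4: at (-0.248, 0.108), ∇F = (-1.28, 0.368) → (-0.248, 0.108) − 0.1·(-1.28, 0.368) = (-0.12, 0.0712)
p = -0.12

-0.12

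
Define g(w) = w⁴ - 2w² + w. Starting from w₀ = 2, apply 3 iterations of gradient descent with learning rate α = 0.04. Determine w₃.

0.93204224

g′(w) = 4w³ - 4w + 1
w₁ = 2 − 0.04·25 = 1
w₂ = 1 − 0.04·1 = 0.96
w₃ = 0.96 − 0.04·0.698944 = 0.93204224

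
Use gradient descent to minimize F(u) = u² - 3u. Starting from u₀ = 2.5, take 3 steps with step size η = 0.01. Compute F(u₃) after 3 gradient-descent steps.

-1.364157619136

F′(u) = 2u - 3
u₁ = 2.5 − 0.01·2 = 2.48
u₂ = 2.48 − 0.01·1.96 = 2.4604
u₃ = 2.4604 − 0.01·1.9208 = 2.441192
F(2.441192) = -1.364157619136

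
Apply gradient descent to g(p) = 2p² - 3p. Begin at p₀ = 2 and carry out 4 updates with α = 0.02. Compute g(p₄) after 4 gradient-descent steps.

g′(p) = 4p - 3
Step 1: g′(2) = 5; p₁ = 2 − 0.02·5 = 1.9
Step 2: g′(1.9) = 4.6; p₂ = 1.9 − 0.02·4.6 = 1.808
Step 3: g′(1.808) = 4.232; p₃ = 1.808 − 0.02·4.232 = 1.72336
Step 4: g′(1.72336) = 3.89344; p₄ = 1.72336 − 0.02·3.89344 = 1.6454912
g(1.6454912) = 0.47880897855488

0.47880897855488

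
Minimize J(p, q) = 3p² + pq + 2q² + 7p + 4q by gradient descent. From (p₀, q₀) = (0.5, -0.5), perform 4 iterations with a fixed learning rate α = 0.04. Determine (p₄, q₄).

∇J = (6p + q + 7, p + 4q + 4)
Step 1: at (0.5, -0.5), ∇J = (9.5, 2.5) → (0.5, -0.5) − 0.04·(9.5, 2.5) = (0.12, -0.6)
Step 2: at (0.12, -0.6), ∇J = (7.12, 1.72) → (0.12, -0.6) − 0.04·(7.12, 1.72) = (-0.1648, -0.6688)
Step 3: at (-0.1648, -0.6688), ∇J = (5.3424, 1.16) → (-0.1648, -0.6688) − 0.04·(5.3424, 1.16) = (-0.378496, -0.7152)
Step 4: at (-0.378496, -0.7152), ∇J = (4.013824, 0.760704) → (-0.378496, -0.7152) − 0.04·(4.013824, 0.760704) = (-0.53904896, -0.74562816)

(-0.53904896, -0.74562816)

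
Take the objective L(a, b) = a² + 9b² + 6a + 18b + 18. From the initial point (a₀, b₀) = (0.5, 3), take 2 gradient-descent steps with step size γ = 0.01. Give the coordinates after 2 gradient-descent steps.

∇L = (2a + 6, 18b + 18)
Step 1: at (0.5, 3), ∇L = (7, 72) → (0.5, 3) − 0.01·(7, 72) = (0.43, 2.28)
Step 2: at (0.43, 2.28), ∇L = (6.86, 59.04) → (0.43, 2.28) − 0.01·(6.86, 59.04) = (0.3614, 1.6896)

(0.3614, 1.6896)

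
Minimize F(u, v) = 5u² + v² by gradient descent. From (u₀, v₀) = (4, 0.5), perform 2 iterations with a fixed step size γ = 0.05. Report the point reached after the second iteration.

(1, 0.405)

∇F = (10u, 2v)
(u₁, v₁) = (4, 0.5) − 0.05·(40, 1) = (2, 0.45)
(u₂, v₂) = (2, 0.45) − 0.05·(20, 0.9) = (1, 0.405)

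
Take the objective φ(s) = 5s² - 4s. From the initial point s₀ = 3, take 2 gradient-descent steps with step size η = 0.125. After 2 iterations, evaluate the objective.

φ′(s) = 10s - 4
s₁ = 3 − 0.125·26 = -0.25
s₂ = -0.25 − 0.125·(-6.5) = 0.5625
φ(0.5625) = -0.66796875

-0.66796875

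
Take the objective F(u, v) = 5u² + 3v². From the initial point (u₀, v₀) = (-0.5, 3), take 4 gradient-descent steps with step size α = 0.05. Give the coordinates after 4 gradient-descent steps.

∇F = (10u, 6v)
(u₁, v₁) = (-0.5, 3) − 0.05·(-5, 18) = (-0.25, 2.1)
(u₂, v₂) = (-0.25, 2.1) − 0.05·(-2.5, 12.6) = (-0.125, 1.47)
(u₃, v₃) = (-0.125, 1.47) − 0.05·(-1.25, 8.82) = (-0.0625, 1.029)
(u₄, v₄) = (-0.0625, 1.029) − 0.05·(-0.625, 6.174) = (-0.03125, 0.7203)

(-0.03125, 0.7203)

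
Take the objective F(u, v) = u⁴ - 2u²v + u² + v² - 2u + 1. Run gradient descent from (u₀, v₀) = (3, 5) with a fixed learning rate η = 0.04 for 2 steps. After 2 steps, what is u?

1.58491392

∇F = (4u³ - 4uv + 2u - 2, -2u² + 2v)
Step 1: at (3, 5), ∇F = (52, -8) → (3, 5) − 0.04·(52, -8) = (0.92, 5.32)
Step 2: at (0.92, 5.32), ∇F = (-16.622848, 8.9472) → (0.92, 5.32) − 0.04·(-16.622848, 8.9472) = (1.58491392, 4.962112)
u = 1.58491392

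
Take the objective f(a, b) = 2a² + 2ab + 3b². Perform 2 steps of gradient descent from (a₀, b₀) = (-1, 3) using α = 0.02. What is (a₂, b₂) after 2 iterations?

∇f = (4a + 2b, 2a + 6b)
Step 1: at (-1, 3), ∇f = (2, 16) → (-1, 3) − 0.02·(2, 16) = (-1.04, 2.68)
Step 2: at (-1.04, 2.68), ∇f = (1.2, 14) → (-1.04, 2.68) − 0.02·(1.2, 14) = (-1.064, 2.4)

(-1.064, 2.4)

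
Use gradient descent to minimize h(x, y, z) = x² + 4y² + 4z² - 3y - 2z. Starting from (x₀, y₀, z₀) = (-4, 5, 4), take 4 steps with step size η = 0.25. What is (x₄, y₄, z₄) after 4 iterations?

(-0.25, 5, 4)

∇h = (2x, 8y - 3, 8z - 2)
Step 1: at (-4, 5, 4), ∇h = (-8, 37, 30) → (-4, 5, 4) − 0.25·(-8, 37, 30) = (-2, -4.25, -3.5)
Step 2: at (-2, -4.25, -3.5), ∇h = (-4, -37, -30) → (-2, -4.25, -3.5) − 0.25·(-4, -37, -30) = (-1, 5, 4)
Step 3: at (-1, 5, 4), ∇h = (-2, 37, 30) → (-1, 5, 4) − 0.25·(-2, 37, 30) = (-0.5, -4.25, -3.5)
Step 4: at (-0.5, -4.25, -3.5), ∇h = (-1, -37, -30) → (-0.5, -4.25, -3.5) − 0.25·(-1, -37, -30) = (-0.25, 5, 4)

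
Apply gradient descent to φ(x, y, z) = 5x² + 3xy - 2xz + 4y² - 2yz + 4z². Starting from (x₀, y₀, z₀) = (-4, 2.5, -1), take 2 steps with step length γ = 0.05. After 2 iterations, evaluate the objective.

15.592084375

∇φ = (10x + 3y - 2z, 3x + 8y - 2z, -2x - 2y + 8z)
Step 1: at (-4, 2.5, -1), ∇φ = (-30.5, 10, -5) → (-4, 2.5, -1) − 0.05·(-30.5, 10, -5) = (-2.475, 2, -0.75)
Step 2: at (-2.475, 2, -0.75), ∇φ = (-17.25, 10.075, -5.05) → (-2.475, 2, -0.75) − 0.05·(-17.25, 10.075, -5.05) = (-1.6125, 1.49625, -0.4975)
φ(-1.6125, 1.49625, -0.4975) = 15.592084375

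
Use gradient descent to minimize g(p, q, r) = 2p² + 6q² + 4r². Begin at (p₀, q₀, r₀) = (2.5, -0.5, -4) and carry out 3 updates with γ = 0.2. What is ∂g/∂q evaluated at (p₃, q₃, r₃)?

∇g = (4p, 12q, 8r)
Step 1: at (2.5, -0.5, -4), ∇g = (10, -6, -32) → (2.5, -0.5, -4) − 0.2·(10, -6, -32) = (0.5, 0.7, 2.4)
Step 2: at (0.5, 0.7, 2.4), ∇g = (2, 8.4, 19.2) → (0.5, 0.7, 2.4) − 0.2·(2, 8.4, 19.2) = (0.1, -0.98, -1.44)
Step 3: at (0.1, -0.98, -1.44), ∇g = (0.4, -11.76, -11.52) → (0.1, -0.98, -1.44) − 0.2·(0.4, -11.76, -11.52) = (0.02, 1.372, 0.864)
∂g/∂q at (0.02, 1.372, 0.864) = 16.464

16.464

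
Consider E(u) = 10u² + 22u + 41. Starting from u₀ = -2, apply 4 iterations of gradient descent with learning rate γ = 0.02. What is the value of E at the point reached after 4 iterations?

E′(u) = 20u + 22
Step 1: E′(-2) = -18; u₁ = -2 − 0.02·(-18) = -1.64
Step 2: E′(-1.64) = -10.8; u₂ = -1.64 − 0.02·(-10.8) = -1.424
Step 3: E′(-1.424) = -6.48; u₃ = -1.424 − 0.02·(-6.48) = -1.2944
Step 4: E′(-1.2944) = -3.888; u₄ = -1.2944 − 0.02·(-3.888) = -1.21664
E(-1.21664) = 29.036048896

29.036048896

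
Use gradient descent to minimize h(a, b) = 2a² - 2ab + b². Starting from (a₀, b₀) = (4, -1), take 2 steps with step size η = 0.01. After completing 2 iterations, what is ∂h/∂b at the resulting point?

∇h = (4a - 2b, -2a + 2b)
Step 1: at (4, -1), ∇h = (18, -10) → (4, -1) − 0.01·(18, -10) = (3.82, -0.9)
Step 2: at (3.82, -0.9), ∇h = (17.08, -9.44) → (3.82, -0.9) − 0.01·(17.08, -9.44) = (3.6492, -0.8056)
∂h/∂b at (3.6492, -0.8056) = -8.9096

-8.9096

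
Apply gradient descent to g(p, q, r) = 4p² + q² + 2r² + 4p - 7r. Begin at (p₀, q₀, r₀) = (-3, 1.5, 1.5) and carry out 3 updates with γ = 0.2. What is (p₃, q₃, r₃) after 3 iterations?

(0.04, 0.324, 1.748)

∇g = (8p + 4, 2q, 4r - 7)
(p₁, q₁, r₁) = (-3, 1.5, 1.5) − 0.2·(-20, 3, -1) = (1, 0.9, 1.7)
(p₂, q₂, r₂) = (1, 0.9, 1.7) − 0.2·(12, 1.8, -0.2) = (-1.4, 0.54, 1.74)
(p₃, q₃, r₃) = (-1.4, 0.54, 1.74) − 0.2·(-7.2, 1.08, -0.04) = (0.04, 0.324, 1.748)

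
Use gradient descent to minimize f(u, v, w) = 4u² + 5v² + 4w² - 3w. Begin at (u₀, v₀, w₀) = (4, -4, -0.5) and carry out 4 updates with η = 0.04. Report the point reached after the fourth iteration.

(0.85525504, -0.5184, 0.18791296)

∇f = (8u, 10v, 8w - 3)
(u₁, v₁, w₁) = (4, -4, -0.5) − 0.04·(32, -40, -7) = (2.72, -2.4, -0.22)
(u₂, v₂, w₂) = (2.72, -2.4, -0.22) − 0.04·(21.76, -24, -4.76) = (1.8496, -1.44, -0.0296)
(u₃, v₃, w₃) = (1.8496, -1.44, -0.0296) − 0.04·(14.7968, -14.4, -3.2368) = (1.257728, -0.864, 0.099872)
(u₄, v₄, w₄) = (1.257728, -0.864, 0.099872) − 0.04·(10.061824, -8.64, -2.201024) = (0.85525504, -0.5184, 0.18791296)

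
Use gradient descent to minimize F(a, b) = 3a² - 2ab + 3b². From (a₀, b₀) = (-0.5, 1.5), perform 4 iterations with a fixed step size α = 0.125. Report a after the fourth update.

∇F = (6a - 2b, -2a + 6b)
Step 1: at (-0.5, 1.5), ∇F = (-6, 10) → (-0.5, 1.5) − 0.125·(-6, 10) = (0.25, 0.25)
Step 2: at (0.25, 0.25), ∇F = (1, 1) → (0.25, 0.25) − 0.125·(1, 1) = (0.125, 0.125)
Step 3: at (0.125, 0.125), ∇F = (0.5, 0.5) → (0.125, 0.125) − 0.125·(0.5, 0.5) = (0.0625, 0.0625)
Step 4: at (0.0625, 0.0625), ∇F = (0.25, 0.25) → (0.0625, 0.0625) − 0.125·(0.25, 0.25) = (0.03125, 0.03125)
a = 0.03125

0.03125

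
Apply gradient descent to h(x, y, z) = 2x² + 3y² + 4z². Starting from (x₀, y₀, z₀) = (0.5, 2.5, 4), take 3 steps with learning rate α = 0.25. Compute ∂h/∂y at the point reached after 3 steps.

∇h = (4x, 6y, 8z)
Step 1: at (0.5, 2.5, 4), ∇h = (2, 15, 32) → (0.5, 2.5, 4) − 0.25·(2, 15, 32) = (0, -1.25, -4)
Step 2: at (0, -1.25, -4), ∇h = (0, -7.5, -32) → (0, -1.25, -4) − 0.25·(0, -7.5, -32) = (0, 0.625, 4)
Step 3: at (0, 0.625, 4), ∇h = (0, 3.75, 32) → (0, 0.625, 4) − 0.25·(0, 3.75, 32) = (0, -0.3125, -4)
∂h/∂y at (0, -0.3125, -4) = -1.875

-1.875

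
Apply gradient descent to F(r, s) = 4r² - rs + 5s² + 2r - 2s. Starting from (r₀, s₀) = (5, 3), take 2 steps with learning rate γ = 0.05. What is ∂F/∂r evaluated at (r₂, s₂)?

15.4025

∇F = (8r - s + 2, -r + 10s - 2)
Step 1: at (5, 3), ∇F = (39, 23) → (5, 3) − 0.05·(39, 23) = (3.05, 1.85)
Step 2: at (3.05, 1.85), ∇F = (24.55, 13.45) → (3.05, 1.85) − 0.05·(24.55, 13.45) = (1.8225, 1.1775)
∂F/∂r at (1.8225, 1.1775) = 15.4025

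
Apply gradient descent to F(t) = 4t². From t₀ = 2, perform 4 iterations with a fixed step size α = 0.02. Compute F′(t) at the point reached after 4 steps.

7.96594176

F′(t) = 8t
t₁ = 2 − 0.02·16 = 1.68
t₂ = 1.68 − 0.02·13.44 = 1.4112
t₃ = 1.4112 − 0.02·11.2896 = 1.185408
t₄ = 1.185408 − 0.02·9.483264 = 0.99574272
F′(t) at (0.99574272) = 7.96594176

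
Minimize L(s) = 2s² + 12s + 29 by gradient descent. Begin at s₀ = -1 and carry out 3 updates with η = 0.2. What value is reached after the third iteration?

L′(s) = 4s + 12
Step 1: L′(-1) = 8; s₁ = -1 − 0.2·8 = -2.6
Step 2: L′(-2.6) = 1.6; s₂ = -2.6 − 0.2·1.6 = -2.92
Step 3: L′(-2.92) = 0.32; s₃ = -2.92 − 0.2·0.32 = -2.984

-2.984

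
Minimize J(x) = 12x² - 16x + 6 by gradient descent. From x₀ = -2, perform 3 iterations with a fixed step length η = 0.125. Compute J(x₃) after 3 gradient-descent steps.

J′(x) = 24x - 16
x₁ = -2 − 0.125·(-64) = 6
x₂ = 6 − 0.125·128 = -10
x₃ = -10 − 0.125·(-256) = 22
J(22) = 5462

5462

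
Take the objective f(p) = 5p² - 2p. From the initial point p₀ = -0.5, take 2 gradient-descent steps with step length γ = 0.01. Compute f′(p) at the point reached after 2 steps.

f′(p) = 10p - 2
p₁ = -0.5 − 0.01·(-7) = -0.43
p₂ = -0.43 − 0.01·(-6.3) = -0.367
f′(p) at (-0.367) = -5.67

-5.67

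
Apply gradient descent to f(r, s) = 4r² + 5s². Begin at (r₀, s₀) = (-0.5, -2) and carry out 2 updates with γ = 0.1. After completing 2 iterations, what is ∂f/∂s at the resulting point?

0

∇f = (8r, 10s)
(r₁, s₁) = (-0.5, -2) − 0.1·(-4, -20) = (-0.1, 0)
(r₂, s₂) = (-0.1, 0) − 0.1·(-0.8, 0) = (-0.02, 0)
∂f/∂s at (-0.02, 0) = 0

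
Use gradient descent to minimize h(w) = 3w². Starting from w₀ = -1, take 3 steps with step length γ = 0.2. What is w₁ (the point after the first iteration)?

h′(w) = 6w
Step 1: h′(-1) = -6; w₁ = -1 − 0.2·(-6) = 0.2

0.2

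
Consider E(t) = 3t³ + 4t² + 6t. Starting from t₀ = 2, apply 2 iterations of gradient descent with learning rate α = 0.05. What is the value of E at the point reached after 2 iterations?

-6.666257973375

E′(t) = 9t² + 8t + 6
t₁ = 2 − 0.05·58 = -0.9
t₂ = -0.9 − 0.05·6.09 = -1.2045
E(-1.2045) = -6.666257973375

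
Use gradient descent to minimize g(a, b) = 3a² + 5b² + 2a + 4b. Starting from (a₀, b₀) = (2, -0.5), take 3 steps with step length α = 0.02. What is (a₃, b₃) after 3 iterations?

∇g = (6a + 2, 10b + 4)
Step 1: at (2, -0.5), ∇g = (14, -1) → (2, -0.5) − 0.02·(14, -1) = (1.72, -0.48)
Step 2: at (1.72, -0.48), ∇g = (12.32, -0.8) → (1.72, -0.48) − 0.02·(12.32, -0.8) = (1.4736, -0.464)
Step 3: at (1.4736, -0.464), ∇g = (10.8416, -0.64) → (1.4736, -0.464) − 0.02·(10.8416, -0.64) = (1.256768, -0.4512)

(1.256768, -0.4512)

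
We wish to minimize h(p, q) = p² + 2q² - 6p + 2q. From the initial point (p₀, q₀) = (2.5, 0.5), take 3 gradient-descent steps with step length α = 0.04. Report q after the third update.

0.092704

∇h = (2p - 6, 4q + 2)
(p₁, q₁) = (2.5, 0.5) − 0.04·(-1, 4) = (2.54, 0.34)
(p₂, q₂) = (2.54, 0.34) − 0.04·(-0.92, 3.36) = (2.5768, 0.2056)
(p₃, q₃) = (2.5768, 0.2056) − 0.04·(-0.8464, 2.8224) = (2.610656, 0.092704)
q = 0.092704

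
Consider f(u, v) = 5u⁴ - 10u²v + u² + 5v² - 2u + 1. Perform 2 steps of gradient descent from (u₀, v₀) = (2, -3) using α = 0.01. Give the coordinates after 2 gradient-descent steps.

(-0.2961264, -2.00276)

∇f = (20u³ - 20uv + 2u - 2, -10u² + 10v)
Step 1: at (2, -3), ∇f = (282, -70) → (2, -3) − 0.01·(282, -70) = (-0.82, -2.3)
Step 2: at (-0.82, -2.3), ∇f = (-52.38736, -29.724) → (-0.82, -2.3) − 0.01·(-52.38736, -29.724) = (-0.2961264, -2.00276)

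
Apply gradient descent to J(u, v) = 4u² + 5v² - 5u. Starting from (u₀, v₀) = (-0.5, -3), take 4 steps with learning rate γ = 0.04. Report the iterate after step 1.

(-0.14, -1.8)

∇J = (8u - 5, 10v)
Step 1: at (-0.5, -3), ∇J = (-9, -30) → (-0.5, -3) − 0.04·(-9, -30) = (-0.14, -1.8)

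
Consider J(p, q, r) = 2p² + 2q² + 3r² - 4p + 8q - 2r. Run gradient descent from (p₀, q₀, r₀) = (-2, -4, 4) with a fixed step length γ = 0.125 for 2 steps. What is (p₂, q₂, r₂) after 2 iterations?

(0.25, -2.5, 0.5625)

∇J = (4p - 4, 4q + 8, 6r - 2)
Step 1: at (-2, -4, 4), ∇J = (-12, -8, 22) → (-2, -4, 4) − 0.125·(-12, -8, 22) = (-0.5, -3, 1.25)
Step 2: at (-0.5, -3, 1.25), ∇J = (-6, -4, 5.5) → (-0.5, -3, 1.25) − 0.125·(-6, -4, 5.5) = (0.25, -2.5, 0.5625)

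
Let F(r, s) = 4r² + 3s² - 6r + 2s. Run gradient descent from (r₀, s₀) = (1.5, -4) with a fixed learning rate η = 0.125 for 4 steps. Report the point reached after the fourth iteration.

(0.75, -0.34765625)

∇F = (8r - 6, 6s + 2)
Step 1: at (1.5, -4), ∇F = (6, -22) → (1.5, -4) − 0.125·(6, -22) = (0.75, -1.25)
Step 2: at (0.75, -1.25), ∇F = (0, -5.5) → (0.75, -1.25) − 0.125·(0, -5.5) = (0.75, -0.5625)
Step 3: at (0.75, -0.5625), ∇F = (0, -1.375) → (0.75, -0.5625) − 0.125·(0, -1.375) = (0.75, -0.390625)
Step 4: at (0.75, -0.390625), ∇F = (0, -0.34375) → (0.75, -0.390625) − 0.125·(0, -0.34375) = (0.75, -0.34765625)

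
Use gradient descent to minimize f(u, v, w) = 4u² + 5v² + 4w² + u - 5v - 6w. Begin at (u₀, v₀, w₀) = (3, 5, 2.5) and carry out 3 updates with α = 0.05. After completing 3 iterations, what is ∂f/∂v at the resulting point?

∇f = (8u + 1, 10v - 5, 8w - 6)
Step 1: at (3, 5, 2.5), ∇f = (25, 45, 14) → (3, 5, 2.5) − 0.05·(25, 45, 14) = (1.75, 2.75, 1.8)
Step 2: at (1.75, 2.75, 1.8), ∇f = (15, 22.5, 8.4) → (1.75, 2.75, 1.8) − 0.05·(15, 22.5, 8.4) = (1, 1.625, 1.38)
Step 3: at (1, 1.625, 1.38), ∇f = (9, 11.25, 5.04) → (1, 1.625, 1.38) − 0.05·(9, 11.25, 5.04) = (0.55, 1.0625, 1.128)
∂f/∂v at (0.55, 1.0625, 1.128) = 5.625

5.625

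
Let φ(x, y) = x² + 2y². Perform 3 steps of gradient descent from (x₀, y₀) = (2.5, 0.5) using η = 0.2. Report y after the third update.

0.004

∇φ = (2x, 4y)
(x₁, y₁) = (2.5, 0.5) − 0.2·(5, 2) = (1.5, 0.1)
(x₂, y₂) = (1.5, 0.1) − 0.2·(3, 0.4) = (0.9, 0.02)
(x₃, y₃) = (0.9, 0.02) − 0.2·(1.8, 0.08) = (0.54, 0.004)
y = 0.004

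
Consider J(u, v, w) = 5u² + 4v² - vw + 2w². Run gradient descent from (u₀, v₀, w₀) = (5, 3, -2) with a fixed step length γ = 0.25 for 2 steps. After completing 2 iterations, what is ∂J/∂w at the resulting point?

-7.1875

∇J = (10u, 8v - w, -v + 4w)
Step 1: at (5, 3, -2), ∇J = (50, 26, -11) → (5, 3, -2) − 0.25·(50, 26, -11) = (-7.5, -3.5, 0.75)
Step 2: at (-7.5, -3.5, 0.75), ∇J = (-75, -28.75, 6.5) → (-7.5, -3.5, 0.75) − 0.25·(-75, -28.75, 6.5) = (11.25, 3.6875, -0.875)
∂J/∂w at (11.25, 3.6875, -0.875) = -7.1875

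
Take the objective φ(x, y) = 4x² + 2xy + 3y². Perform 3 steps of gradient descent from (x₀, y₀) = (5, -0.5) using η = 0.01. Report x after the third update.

∇φ = (8x + 2y, 2x + 6y)
Step 1: at (5, -0.5), ∇φ = (39, 7) → (5, -0.5) − 0.01·(39, 7) = (4.61, -0.57)
Step 2: at (4.61, -0.57), ∇φ = (35.74, 5.8) → (4.61, -0.57) − 0.01·(35.74, 5.8) = (4.2526, -0.628)
Step 3: at (4.2526, -0.628), ∇φ = (32.7648, 4.7372) → (4.2526, -0.628) − 0.01·(32.7648, 4.7372) = (3.924952, -0.675372)
x = 3.924952

3.924952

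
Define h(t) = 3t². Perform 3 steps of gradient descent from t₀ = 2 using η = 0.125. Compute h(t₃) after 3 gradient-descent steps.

h′(t) = 6t
t₁ = 2 − 0.125·12 = 0.5
t₂ = 0.5 − 0.125·3 = 0.125
t₃ = 0.125 − 0.125·0.75 = 0.03125
h(0.03125) = 0.0029296875

0.0029296875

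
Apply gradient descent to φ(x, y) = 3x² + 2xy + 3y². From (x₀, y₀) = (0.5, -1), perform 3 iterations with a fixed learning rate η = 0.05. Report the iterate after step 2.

(0.39, -0.57)

∇φ = (6x + 2y, 2x + 6y)
(x₁, y₁) = (0.5, -1) − 0.05·(1, -5) = (0.45, -0.75)
(x₂, y₂) = (0.45, -0.75) − 0.05·(1.2, -3.6) = (0.39, -0.57)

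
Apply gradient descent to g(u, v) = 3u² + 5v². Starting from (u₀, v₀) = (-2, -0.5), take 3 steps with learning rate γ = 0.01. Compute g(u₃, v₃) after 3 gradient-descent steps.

∇g = (6u, 10v)
(u₁, v₁) = (-2, -0.5) − 0.01·(-12, -5) = (-1.88, -0.45)
(u₂, v₂) = (-1.88, -0.45) − 0.01·(-11.28, -4.5) = (-1.7672, -0.405)
(u₃, v₃) = (-1.7672, -0.405) − 0.01·(-10.6032, -4.05) = (-1.661168, -0.3645)
g(-1.661168, -0.3645) = 8.942738622672

8.942738622672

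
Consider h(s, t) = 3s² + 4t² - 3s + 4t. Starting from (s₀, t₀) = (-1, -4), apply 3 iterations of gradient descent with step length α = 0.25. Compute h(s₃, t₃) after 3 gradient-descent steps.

∇h = (6s - 3, 8t + 4)
(s₁, t₁) = (-1, -4) − 0.25·(-9, -28) = (1.25, 3)
(s₂, t₂) = (1.25, 3) − 0.25·(4.5, 28) = (0.125, -4)
(s₃, t₃) = (0.125, -4) − 0.25·(-2.25, -28) = (0.6875, 3)
h(0.6875, 3) = 47.35546875

47.35546875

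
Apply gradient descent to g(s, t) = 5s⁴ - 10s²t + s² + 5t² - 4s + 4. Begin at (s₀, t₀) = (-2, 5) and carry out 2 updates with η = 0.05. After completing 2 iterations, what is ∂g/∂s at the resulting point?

407401.62894592

∇g = (20s³ - 20st + 2s - 4, -10s² + 10t)
(s₁, t₁) = (-2, 5) − 0.05·(32, 10) = (-3.6, 4.5)
(s₂, t₂) = (-3.6, 4.5) − 0.05·(-620.32, -84.6) = (27.416, 8.73)
∂g/∂s at (27.416, 8.73) = 407401.62894592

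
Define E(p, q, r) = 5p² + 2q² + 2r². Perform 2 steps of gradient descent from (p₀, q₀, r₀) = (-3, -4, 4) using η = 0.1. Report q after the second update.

-1.44

∇E = (10p, 4q, 4r)
Step 1: at (-3, -4, 4), ∇E = (-30, -16, 16) → (-3, -4, 4) − 0.1·(-30, -16, 16) = (0, -2.4, 2.4)
Step 2: at (0, -2.4, 2.4), ∇E = (0, -9.6, 9.6) → (0, -2.4, 2.4) − 0.1·(0, -9.6, 9.6) = (0, -1.44, 1.44)
q = -1.44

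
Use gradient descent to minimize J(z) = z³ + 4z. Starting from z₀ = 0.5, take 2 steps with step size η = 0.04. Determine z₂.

J′(z) = 3z² + 4
z₁ = 0.5 − 0.04·4.75 = 0.31
z₂ = 0.31 − 0.04·4.2883 = 0.138468

0.138468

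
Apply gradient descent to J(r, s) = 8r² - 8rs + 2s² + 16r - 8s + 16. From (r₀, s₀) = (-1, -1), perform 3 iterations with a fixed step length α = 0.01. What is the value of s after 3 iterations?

-0.9024

∇J = (16r - 8s + 16, -8r + 4s - 8)
Step 1: at (-1, -1), ∇J = (8, -4) → (-1, -1) − 0.01·(8, -4) = (-1.08, -0.96)
Step 2: at (-1.08, -0.96), ∇J = (6.4, -3.2) → (-1.08, -0.96) − 0.01·(6.4, -3.2) = (-1.144, -0.928)
Step 3: at (-1.144, -0.928), ∇J = (5.12, -2.56) → (-1.144, -0.928) − 0.01·(5.12, -2.56) = (-1.1952, -0.9024)
s = -0.9024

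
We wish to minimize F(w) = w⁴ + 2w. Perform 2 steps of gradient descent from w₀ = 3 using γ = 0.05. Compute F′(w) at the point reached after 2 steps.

F′(w) = 4w³ + 2
w₁ = 3 − 0.05·110 = -2.5
w₂ = -2.5 − 0.05·(-60.5) = 0.525
F′(w) at (0.525) = 2.5788125

2.5788125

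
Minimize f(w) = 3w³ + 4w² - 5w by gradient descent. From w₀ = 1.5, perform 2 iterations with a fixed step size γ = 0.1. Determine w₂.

f′(w) = 9w² + 8w - 5
w₁ = 1.5 − 0.1·27.25 = -1.225
w₂ = -1.225 − 0.1·(-1.294375) = -1.0955625

-1.0955625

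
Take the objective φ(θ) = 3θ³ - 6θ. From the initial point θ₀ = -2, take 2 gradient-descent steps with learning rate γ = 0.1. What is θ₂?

φ′(θ) = 9θ² - 6
Step 1: φ′(-2) = 30; θ₁ = -2 − 0.1·30 = -5
Step 2: φ′(-5) = 219; θ₂ = -5 − 0.1·219 = -26.9

-26.9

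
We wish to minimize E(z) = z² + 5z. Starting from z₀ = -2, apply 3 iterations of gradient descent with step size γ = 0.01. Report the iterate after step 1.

E′(z) = 2z + 5
z₁ = -2 − 0.01·1 = -2.01

-2.01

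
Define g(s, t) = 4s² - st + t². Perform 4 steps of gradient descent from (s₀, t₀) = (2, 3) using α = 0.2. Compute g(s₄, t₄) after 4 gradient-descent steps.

0.4864

∇g = (8s - t, -s + 2t)
Step 1: at (2, 3), ∇g = (13, 4) → (2, 3) − 0.2·(13, 4) = (-0.6, 2.2)
Step 2: at (-0.6, 2.2), ∇g = (-7, 5) → (-0.6, 2.2) − 0.2·(-7, 5) = (0.8, 1.2)
Step 3: at (0.8, 1.2), ∇g = (5.2, 1.6) → (0.8, 1.2) − 0.2·(5.2, 1.6) = (-0.24, 0.88)
Step 4: at (-0.24, 0.88), ∇g = (-2.8, 2) → (-0.24, 0.88) − 0.2·(-2.8, 2) = (0.32, 0.48)
g(0.32, 0.48) = 0.4864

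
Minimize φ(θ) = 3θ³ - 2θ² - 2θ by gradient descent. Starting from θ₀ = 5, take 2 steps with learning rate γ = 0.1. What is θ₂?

-231.901

φ′(θ) = 9θ² - 4θ - 2
θ₁ = 5 − 0.1·203 = -15.3
θ₂ = -15.3 − 0.1·2166.01 = -231.901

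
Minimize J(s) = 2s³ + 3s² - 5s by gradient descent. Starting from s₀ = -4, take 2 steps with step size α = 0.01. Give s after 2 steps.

-5.648334

J′(s) = 6s² + 6s - 5
Step 1: J′(-4) = 67; s₁ = -4 − 0.01·67 = -4.67
Step 2: J′(-4.67) = 97.8334; s₂ = -4.67 − 0.01·97.8334 = -5.648334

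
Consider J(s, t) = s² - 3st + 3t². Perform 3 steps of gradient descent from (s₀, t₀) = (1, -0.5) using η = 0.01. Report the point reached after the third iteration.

(0.9023105, -0.333596)

∇J = (2s - 3t, -3s + 6t)
Step 1: at (1, -0.5), ∇J = (3.5, -6) → (1, -0.5) − 0.01·(3.5, -6) = (0.965, -0.44)
Step 2: at (0.965, -0.44), ∇J = (3.25, -5.535) → (0.965, -0.44) − 0.01·(3.25, -5.535) = (0.9325, -0.38465)
Step 3: at (0.9325, -0.38465), ∇J = (3.01895, -5.1054) → (0.9325, -0.38465) − 0.01·(3.01895, -5.1054) = (0.9023105, -0.333596)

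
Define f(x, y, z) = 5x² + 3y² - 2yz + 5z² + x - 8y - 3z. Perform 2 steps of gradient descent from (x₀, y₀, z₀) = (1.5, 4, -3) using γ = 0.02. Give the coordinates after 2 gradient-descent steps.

(0.924, 3.2056, -1.5416)

∇f = (10x + 1, 6y - 2z - 8, -2y + 10z - 3)
(x₁, y₁, z₁) = (1.5, 4, -3) − 0.02·(16, 22, -41) = (1.18, 3.56, -2.18)
(x₂, y₂, z₂) = (1.18, 3.56, -2.18) − 0.02·(12.8, 17.72, -31.92) = (0.924, 3.2056, -1.5416)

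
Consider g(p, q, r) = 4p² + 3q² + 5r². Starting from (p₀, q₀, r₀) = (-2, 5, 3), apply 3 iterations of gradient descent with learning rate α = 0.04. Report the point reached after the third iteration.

(-0.628864, 2.19488, 0.648)

∇g = (8p, 6q, 10r)
Step 1: at (-2, 5, 3), ∇g = (-16, 30, 30) → (-2, 5, 3) − 0.04·(-16, 30, 30) = (-1.36, 3.8, 1.8)
Step 2: at (-1.36, 3.8, 1.8), ∇g = (-10.88, 22.8, 18) → (-1.36, 3.8, 1.8) − 0.04·(-10.88, 22.8, 18) = (-0.9248, 2.888, 1.08)
Step 3: at (-0.9248, 2.888, 1.08), ∇g = (-7.3984, 17.328, 10.8) → (-0.9248, 2.888, 1.08) − 0.04·(-7.3984, 17.328, 10.8) = (-0.628864, 2.19488, 0.648)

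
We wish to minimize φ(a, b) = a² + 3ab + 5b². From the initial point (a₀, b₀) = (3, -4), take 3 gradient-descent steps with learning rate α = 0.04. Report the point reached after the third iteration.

∇φ = (2a + 3b, 3a + 10b)
(a₁, b₁) = (3, -4) − 0.04·(-6, -31) = (3.24, -2.76)
(a₂, b₂) = (3.24, -2.76) − 0.04·(-1.8, -17.88) = (3.312, -2.0448)
(a₃, b₃) = (3.312, -2.0448) − 0.04·(0.4896, -10.512) = (3.292416, -1.62432)

(3.292416, -1.62432)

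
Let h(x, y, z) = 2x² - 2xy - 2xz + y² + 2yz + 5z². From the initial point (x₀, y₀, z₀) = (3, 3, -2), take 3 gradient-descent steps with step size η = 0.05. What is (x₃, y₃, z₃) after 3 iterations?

(2.042, 3.186, -0.386)

∇h = (4x - 2y - 2z, -2x + 2y + 2z, -2x + 2y + 10z)
(x₁, y₁, z₁) = (3, 3, -2) − 0.05·(10, -4, -20) = (2.5, 3.2, -1)
(x₂, y₂, z₂) = (2.5, 3.2, -1) − 0.05·(5.6, -0.6, -8.6) = (2.22, 3.23, -0.57)
(x₃, y₃, z₃) = (2.22, 3.23, -0.57) − 0.05·(3.56, 0.88, -3.68) = (2.042, 3.186, -0.386)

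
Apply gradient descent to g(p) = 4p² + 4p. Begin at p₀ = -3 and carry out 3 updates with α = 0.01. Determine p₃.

-2.44672

g′(p) = 8p + 4
p₁ = -3 − 0.01·(-20) = -2.8
p₂ = -2.8 − 0.01·(-18.4) = -2.616
p₃ = -2.616 − 0.01·(-16.928) = -2.44672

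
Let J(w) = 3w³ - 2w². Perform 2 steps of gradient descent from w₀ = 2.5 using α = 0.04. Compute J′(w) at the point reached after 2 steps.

J′(w) = 9w² - 4w
Step 1: J′(2.5) = 46.25; w₁ = 2.5 − 0.04·46.25 = 0.65
Step 2: J′(0.65) = 1.2025; w₂ = 0.65 − 0.04·1.2025 = 0.6019
J′(w) at (0.6019) = 0.85295249

0.85295249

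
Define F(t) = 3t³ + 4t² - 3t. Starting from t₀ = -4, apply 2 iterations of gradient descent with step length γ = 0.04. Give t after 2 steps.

-30.725056

F′(t) = 9t² + 8t - 3
Step 1: F′(-4) = 109; t₁ = -4 − 0.04·109 = -8.36
Step 2: F′(-8.36) = 559.1264; t₂ = -8.36 − 0.04·559.1264 = -30.725056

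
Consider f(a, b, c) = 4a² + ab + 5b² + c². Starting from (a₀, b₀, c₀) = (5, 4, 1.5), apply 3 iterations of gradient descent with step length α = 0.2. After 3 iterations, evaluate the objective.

∇f = (8a + b, a + 10b, 2c)
Step 1: at (5, 4, 1.5), ∇f = (44, 45, 3) → (5, 4, 1.5) − 0.2·(44, 45, 3) = (-3.8, -5, 0.9)
Step 2: at (-3.8, -5, 0.9), ∇f = (-35.4, -53.8, 1.8) → (-3.8, -5, 0.9) − 0.2·(-35.4, -53.8, 1.8) = (3.28, 5.76, 0.54)
Step 3: at (3.28, 5.76, 0.54), ∇f = (32, 60.88, 1.08) → (3.28, 5.76, 0.54) − 0.2·(32, 60.88, 1.08) = (-3.12, -6.416, 0.324)
f(-3.12, -6.416, 0.324) = 264.885776

264.885776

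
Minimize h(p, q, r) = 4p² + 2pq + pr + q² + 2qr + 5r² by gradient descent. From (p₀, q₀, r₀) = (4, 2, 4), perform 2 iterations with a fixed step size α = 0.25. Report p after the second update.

∇h = (8p + 2q + r, 2p + 2q + 2r, p + 2q + 10r)
(p₁, q₁, r₁) = (4, 2, 4) − 0.25·(40, 20, 48) = (-6, -3, -8)
(p₂, q₂, r₂) = (-6, -3, -8) − 0.25·(-62, -34, -92) = (9.5, 5.5, 15)
p = 9.5

9.5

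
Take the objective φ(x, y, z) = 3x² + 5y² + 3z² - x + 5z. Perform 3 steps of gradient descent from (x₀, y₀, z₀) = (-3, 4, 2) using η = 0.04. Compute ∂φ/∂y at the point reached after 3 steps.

8.64

∇φ = (6x - 1, 10y, 6z + 5)
Step 1: at (-3, 4, 2), ∇φ = (-19, 40, 17) → (-3, 4, 2) − 0.04·(-19, 40, 17) = (-2.24, 2.4, 1.32)
Step 2: at (-2.24, 2.4, 1.32), ∇φ = (-14.44, 24, 12.92) → (-2.24, 2.4, 1.32) − 0.04·(-14.44, 24, 12.92) = (-1.6624, 1.44, 0.8032)
Step 3: at (-1.6624, 1.44, 0.8032), ∇φ = (-10.9744, 14.4, 9.8192) → (-1.6624, 1.44, 0.8032) − 0.04·(-10.9744, 14.4, 9.8192) = (-1.223424, 0.864, 0.410432)
∂φ/∂y at (-1.223424, 0.864, 0.410432) = 8.64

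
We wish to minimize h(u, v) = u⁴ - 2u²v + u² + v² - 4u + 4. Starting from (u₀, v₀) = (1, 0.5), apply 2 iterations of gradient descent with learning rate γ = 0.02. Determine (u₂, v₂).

(1.0016, 0.5392)

∇h = (4u³ - 4uv + 2u - 4, -2u² + 2v)
Step 1: at (1, 0.5), ∇h = (0, -1) → (1, 0.5) − 0.02·(0, -1) = (1, 0.52)
Step 2: at (1, 0.52), ∇h = (-0.08, -0.96) → (1, 0.52) − 0.02·(-0.08, -0.96) = (1.0016, 0.5392)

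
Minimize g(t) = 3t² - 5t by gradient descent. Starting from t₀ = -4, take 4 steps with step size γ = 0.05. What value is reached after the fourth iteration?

-0.32715

g′(t) = 6t - 5
Step 1: g′(-4) = -29; t₁ = -4 − 0.05·(-29) = -2.55
Step 2: g′(-2.55) = -20.3; t₂ = -2.55 − 0.05·(-20.3) = -1.535
Step 3: g′(-1.535) = -14.21; t₃ = -1.535 − 0.05·(-14.21) = -0.8245
Step 4: g′(-0.8245) = -9.947; t₄ = -0.8245 − 0.05·(-9.947) = -0.32715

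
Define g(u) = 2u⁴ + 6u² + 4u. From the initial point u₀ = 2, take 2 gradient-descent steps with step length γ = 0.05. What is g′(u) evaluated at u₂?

1626.642965594112

g′(u) = 8u³ + 12u + 4
Step 1: g′(2) = 92; u₁ = 2 − 0.05·92 = -2.6
Step 2: g′(-2.6) = -167.808; u₂ = -2.6 − 0.05·(-167.808) = 5.7904
g′(u) at (5.7904) = 1626.642965594112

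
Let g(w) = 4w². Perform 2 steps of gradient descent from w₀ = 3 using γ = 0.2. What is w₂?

g′(w) = 8w
w₁ = 3 − 0.2·24 = -1.8
w₂ = -1.8 − 0.2·(-14.4) = 1.08

1.08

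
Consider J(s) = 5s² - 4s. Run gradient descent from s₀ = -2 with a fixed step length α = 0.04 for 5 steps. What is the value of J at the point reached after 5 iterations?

-0.62585741312

J′(s) = 10s - 4
s₁ = -2 − 0.04·(-24) = -1.04
s₂ = -1.04 − 0.04·(-14.4) = -0.464
s₃ = -0.464 − 0.04·(-8.64) = -0.1184
s₄ = -0.1184 − 0.04·(-5.184) = 0.08896
s₅ = 0.08896 − 0.04·(-3.1104) = 0.213376
J(0.213376) = -0.62585741312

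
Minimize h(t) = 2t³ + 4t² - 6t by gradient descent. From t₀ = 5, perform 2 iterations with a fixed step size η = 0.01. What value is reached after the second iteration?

h′(t) = 6t² + 8t - 6
t₁ = 5 − 0.01·184 = 3.16
t₂ = 3.16 − 0.01·79.1936 = 2.368064

2.368064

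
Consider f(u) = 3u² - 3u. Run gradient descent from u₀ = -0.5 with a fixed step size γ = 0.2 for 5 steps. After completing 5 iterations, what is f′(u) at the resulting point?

0.00192

f′(u) = 6u - 3
u₁ = -0.5 − 0.2·(-6) = 0.7
u₂ = 0.7 − 0.2·1.2 = 0.46
u₃ = 0.46 − 0.2·(-0.24) = 0.508
u₄ = 0.508 − 0.2·0.048 = 0.4984
u₅ = 0.4984 − 0.2·(-0.0096) = 0.50032
f′(u) at (0.50032) = 0.00192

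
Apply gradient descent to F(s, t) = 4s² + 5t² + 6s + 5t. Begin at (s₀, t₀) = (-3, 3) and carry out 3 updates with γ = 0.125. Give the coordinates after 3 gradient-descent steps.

∇F = (8s + 6, 10t + 5)
(s₁, t₁) = (-3, 3) − 0.125·(-18, 35) = (-0.75, -1.375)
(s₂, t₂) = (-0.75, -1.375) − 0.125·(0, -8.75) = (-0.75, -0.28125)
(s₃, t₃) = (-0.75, -0.28125) − 0.125·(0, 2.1875) = (-0.75, -0.5546875)

(-0.75, -0.5546875)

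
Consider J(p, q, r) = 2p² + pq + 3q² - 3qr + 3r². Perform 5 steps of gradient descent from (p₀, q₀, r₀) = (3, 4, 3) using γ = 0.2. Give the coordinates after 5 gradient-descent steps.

∇J = (4p + q, p + 6q - 3r, -3q + 6r)
Step 1: at (3, 4, 3), ∇J = (16, 18, 6) → (3, 4, 3) − 0.2·(16, 18, 6) = (-0.2, 0.4, 1.8)
Step 2: at (-0.2, 0.4, 1.8), ∇J = (-0.4, -3.2, 9.6) → (-0.2, 0.4, 1.8) − 0.2·(-0.4, -3.2, 9.6) = (-0.12, 1.04, -0.12)
Step 3: at (-0.12, 1.04, -0.12), ∇J = (0.56, 6.48, -3.84) → (-0.12, 1.04, -0.12) − 0.2·(0.56, 6.48, -3.84) = (-0.232, -0.256, 0.648)
Step 4: at (-0.232, -0.256, 0.648), ∇J = (-1.184, -3.712, 4.656) → (-0.232, -0.256, 0.648) − 0.2·(-1.184, -3.712, 4.656) = (0.0048, 0.4864, -0.2832)
Step 5: at (0.0048, 0.4864, -0.2832), ∇J = (0.5056, 3.7728, -3.1584) → (0.0048, 0.4864, -0.2832) − 0.2·(0.5056, 3.7728, -3.1584) = (-0.09632, -0.26816, 0.34848)

(-0.09632, -0.26816, 0.34848)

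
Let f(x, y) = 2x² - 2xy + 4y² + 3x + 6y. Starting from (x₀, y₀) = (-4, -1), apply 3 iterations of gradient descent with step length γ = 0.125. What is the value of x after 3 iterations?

-1.7890625

∇f = (4x - 2y + 3, -2x + 8y + 6)
(x₁, y₁) = (-4, -1) − 0.125·(-11, 6) = (-2.625, -1.75)
(x₂, y₂) = (-2.625, -1.75) − 0.125·(-4, -2.75) = (-2.125, -1.40625)
(x₃, y₃) = (-2.125, -1.40625) − 0.125·(-2.6875, -1) = (-1.7890625, -1.28125)
x = -1.7890625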